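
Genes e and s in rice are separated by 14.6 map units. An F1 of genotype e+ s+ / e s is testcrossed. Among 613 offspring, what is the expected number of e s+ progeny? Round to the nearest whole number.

45

A map distance of 14.6 map units corresponds to a recombination frequency of 0.146.
The F1 is e+ s+ / e s, so e s+ is a recombinant gamete class with expected frequency r/2 = 0.146/2 = 0.0730.
Expected number = 0.0730 × 613 = 44.75 ≈ 45.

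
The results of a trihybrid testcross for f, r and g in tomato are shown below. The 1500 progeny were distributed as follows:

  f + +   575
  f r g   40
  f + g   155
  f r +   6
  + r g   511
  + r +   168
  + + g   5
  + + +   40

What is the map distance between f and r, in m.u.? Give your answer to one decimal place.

The two most frequent reciprocal classes, f + + and + r g, are the parental types, so the F1 was f + + / + r g.
The two rarest classes, f r + and + + g, are the double crossovers. Comparing them with the parentals, only the r allele has switched, so r is the middle locus and the order is f – r – g.
Crossovers in the f–r interval produce the single-crossover classes + + + and f r g (40 + 40 = 80) plus the double crossovers (11).
RF(f–r) = (80 + 11) / 1500 = 91/1500 = 0.0607 → 6.1 m.u.

6.1 m.u.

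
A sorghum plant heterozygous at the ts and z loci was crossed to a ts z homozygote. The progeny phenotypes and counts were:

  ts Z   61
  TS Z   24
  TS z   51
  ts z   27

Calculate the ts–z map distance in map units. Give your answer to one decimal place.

31.3 map units

The two most frequent classes, TS z (51) and ts Z (61), are the parental types, so the F1 was TS z / ts Z.
The recombinant classes are TS Z and ts z: 24 + 27 = 51.
Recombination frequency = 51/163 = 0.3129 ≈ 31.3%, i.e. 31.3 map units.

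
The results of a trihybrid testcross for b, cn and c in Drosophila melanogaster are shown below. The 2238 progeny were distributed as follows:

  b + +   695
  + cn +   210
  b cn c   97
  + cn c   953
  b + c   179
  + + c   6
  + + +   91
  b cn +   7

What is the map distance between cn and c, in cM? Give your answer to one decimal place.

18.0 cM

The two most frequent reciprocal classes, + cn c and b + +, are the parental types, so the F1 was + cn c / b + +.
The two rarest classes, + + c and b cn +, are the double crossovers. Comparing them with the parentals, only the cn allele has switched, so cn is the middle locus and the order is c – cn – b.
Crossovers in the c–cn interval produce the single-crossover classes + cn + and b + c (210 + 179 = 389) plus the double crossovers (13).
RF(c–cn) = (389 + 13) / 2238 = 402/2238 = 0.1796 → 18.0 cM.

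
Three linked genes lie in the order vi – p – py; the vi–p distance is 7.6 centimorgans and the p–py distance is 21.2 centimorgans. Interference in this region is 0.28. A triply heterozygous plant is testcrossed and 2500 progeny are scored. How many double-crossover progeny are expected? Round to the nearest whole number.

Map distances give recombination frequencies of 0.076 and 0.212 for the two intervals.
With interference 0.28 (so coincidence = 0.72), expected double-crossover frequency = 0.076 × 0.212 × 0.72 = 0.01160.
Expected number = 0.01160 × 2500 = 29.00 ≈ 29.

29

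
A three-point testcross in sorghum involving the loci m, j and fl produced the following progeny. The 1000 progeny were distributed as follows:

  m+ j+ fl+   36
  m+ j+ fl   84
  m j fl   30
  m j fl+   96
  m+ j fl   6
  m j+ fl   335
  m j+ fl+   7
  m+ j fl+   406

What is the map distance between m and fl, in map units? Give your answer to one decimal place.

The two most frequent reciprocal classes, m j+ fl and m+ j fl+, are the parental types, so the F1 was m j+ fl / m+ j fl+.
The two rarest classes, m j+ fl+ and m+ j fl, are the double crossovers. Comparing them with the parentals, only the fl allele has switched, so fl is the middle locus and the order is j – fl – m.
Crossovers in the fl–m interval produce the single-crossover classes m+ j+ fl and m j fl+ (84 + 96 = 180) plus the double crossovers (13).
RF(fl–m) = (180 + 13) / 1000 = 193/1000 = 0.1930 → 19.3 map units.

19.3 map units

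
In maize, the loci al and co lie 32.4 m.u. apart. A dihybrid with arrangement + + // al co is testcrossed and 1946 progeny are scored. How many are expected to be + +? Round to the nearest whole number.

658

A map distance of 32.4 m.u. corresponds to a recombination frequency of 0.324.
The F1 is + + / al co, so + + is a parental gamete class with expected frequency (1 − r)/2 = 0.676/2 = 0.3380.
Expected number = 0.3380 × 1946 = 657.75 ≈ 658.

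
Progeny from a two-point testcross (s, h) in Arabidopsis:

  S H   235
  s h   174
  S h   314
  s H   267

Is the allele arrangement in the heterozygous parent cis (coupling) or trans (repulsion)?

trans

The two most frequent classes are S h (314) and s H (267); these are the parental (non-recombinant) types.
So the F1 carried S h on one chromosome and s H on the other — the recessive alleles are on opposite chromosomes (trans / repulsion).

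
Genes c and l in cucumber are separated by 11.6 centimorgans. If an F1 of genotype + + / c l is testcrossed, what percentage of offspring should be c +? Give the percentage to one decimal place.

A map distance of 11.6 centimorgans corresponds to a recombination frequency of 0.116.
The F1 is + + / c l, so c + is a recombinant gamete class with expected frequency r/2 = 0.116/2 = 0.0580.
That is 0.0580 = 5.8% of the progeny.

5.8%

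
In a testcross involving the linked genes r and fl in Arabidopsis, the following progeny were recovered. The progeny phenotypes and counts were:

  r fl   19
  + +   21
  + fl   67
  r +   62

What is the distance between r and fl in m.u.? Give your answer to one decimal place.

23.7 m.u.

The two most frequent classes, + fl (67) and r + (62), are the parental types, so the F1 was + fl / r +.
The recombinant classes are + + and r fl: 21 + 19 = 40.
Recombination frequency = 40/169 = 0.2367 ≈ 23.7%, i.e. 23.7 m.u.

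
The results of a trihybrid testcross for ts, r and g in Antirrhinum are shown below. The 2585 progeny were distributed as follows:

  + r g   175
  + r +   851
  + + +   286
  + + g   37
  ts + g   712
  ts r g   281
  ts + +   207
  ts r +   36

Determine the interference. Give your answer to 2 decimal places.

0.35

The two most frequent reciprocal classes, + r + and ts + g, are the parental types, so the F1 was + r + / ts + g.
The two rarest classes, ts r + and + + g, are the double crossovers. Comparing them with the parentals, only the ts allele has switched, so ts is the middle locus and the order is g – ts – r.
g–ts: (382 + 73)/2585 = 0.1760; ts–r: (567 + 73)/2585 = 0.2476.
Expected DCO frequency = 0.1760 × 0.2476 ≈ 0.04358; observed = 73/2585 ≈ 0.02824.
Coefficient of coincidence = 0.02824/0.04358 ≈ 0.65; interference = 1 − 0.65 = 0.35.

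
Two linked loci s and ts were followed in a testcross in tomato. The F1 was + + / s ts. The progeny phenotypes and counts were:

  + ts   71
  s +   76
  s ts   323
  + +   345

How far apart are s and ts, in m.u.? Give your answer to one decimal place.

18.0 m.u.

The recombinant classes are + ts and s +: 71 + 76 = 147.
Recombination frequency = 147/815 = 0.1804 ≈ 18.0%, i.e. 18.0 m.u.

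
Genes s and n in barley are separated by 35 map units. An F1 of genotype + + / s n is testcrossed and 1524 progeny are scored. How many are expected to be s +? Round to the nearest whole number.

A map distance of 35 map units corresponds to a recombination frequency of 0.350.
The F1 is + + / s n, so s + is a recombinant gamete class with expected frequency r/2 = 0.350/2 = 0.1750.
Expected number = 0.1750 × 1524 = 266.70 ≈ 267.

267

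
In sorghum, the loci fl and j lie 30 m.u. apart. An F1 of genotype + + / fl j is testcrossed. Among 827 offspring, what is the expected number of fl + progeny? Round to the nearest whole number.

A map distance of 30 m.u. corresponds to a recombination frequency of 0.300.
The F1 is + + / fl j, so fl + is a recombinant gamete class with expected frequency r/2 = 0.300/2 = 0.1500.
Expected number = 0.1500 × 827 = 124.05 ≈ 124.

124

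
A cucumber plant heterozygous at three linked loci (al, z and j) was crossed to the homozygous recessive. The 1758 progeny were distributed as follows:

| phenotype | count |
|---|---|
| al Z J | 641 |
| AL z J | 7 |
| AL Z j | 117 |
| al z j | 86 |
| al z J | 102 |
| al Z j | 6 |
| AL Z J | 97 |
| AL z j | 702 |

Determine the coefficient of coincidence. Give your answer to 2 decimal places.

0.50

The two most frequent reciprocal classes, AL z j and al Z J, are the parental types, so the F1 was AL z j / al Z J.
The two rarest classes, AL z J and al Z j, are the double crossovers. Comparing them with the parentals, only the j allele has switched, so j is the middle locus and the order is z – j – al.
z–j: (219 + 13)/1758 = 0.1320; j–al: (183 + 13)/1758 = 0.1115.
Expected DCO frequency = 0.1320 × 0.1115 ≈ 0.01472; observed = 13/1758 ≈ 0.00739.
Coefficient of coincidence = 0.00739/0.01472 ≈ 0.50.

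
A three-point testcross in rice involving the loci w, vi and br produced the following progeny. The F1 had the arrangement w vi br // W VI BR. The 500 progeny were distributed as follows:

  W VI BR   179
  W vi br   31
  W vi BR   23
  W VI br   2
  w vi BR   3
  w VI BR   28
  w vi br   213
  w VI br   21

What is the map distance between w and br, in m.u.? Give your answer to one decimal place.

12.8 m.u.

The two rarest classes, w vi BR and W VI br, are the double crossovers. Comparing them with the parentals, only the br allele has switched, so br is the middle locus and the order is vi – br – w.
Crossovers in the br–w interval produce the single-crossover classes W vi br and w VI BR (31 + 28 = 59) plus the double crossovers (5).
RF(br–w) = (59 + 5) / 500 = 64/500 = 0.1280 → 12.8 m.u.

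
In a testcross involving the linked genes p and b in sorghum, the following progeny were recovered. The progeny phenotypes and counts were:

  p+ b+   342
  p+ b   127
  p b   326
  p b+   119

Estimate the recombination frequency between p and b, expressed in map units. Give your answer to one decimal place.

The two most frequent classes, p+ b+ (342) and p b (326), are the parental types, so the F1 was p+ b+ / p b.
The recombinant classes are p+ b and p b+: 127 + 119 = 246.
Recombination frequency = 246/914 = 0.2691 ≈ 26.9%, i.e. 26.9 map units.

26.9 map units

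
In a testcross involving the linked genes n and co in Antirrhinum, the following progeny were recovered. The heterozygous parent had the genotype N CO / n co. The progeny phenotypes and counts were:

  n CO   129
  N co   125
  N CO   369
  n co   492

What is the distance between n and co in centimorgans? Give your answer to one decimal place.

The recombinant classes are N co and n CO: 125 + 129 = 254.
Recombination frequency = 254/1115 = 0.2278 ≈ 22.8%, i.e. 22.8 centimorgans.

22.8 centimorgans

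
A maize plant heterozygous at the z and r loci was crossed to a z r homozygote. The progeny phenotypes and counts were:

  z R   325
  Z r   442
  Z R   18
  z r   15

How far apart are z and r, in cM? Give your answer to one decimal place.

4.1 cM

The two most frequent classes, Z r (442) and z R (325), are the parental types, so the F1 was Z r / z R.
The recombinant classes are Z R and z r: 18 + 15 = 33.
Recombination frequency = 33/800 = 0.0413 ≈ 4.1%, i.e. 4.1 cM.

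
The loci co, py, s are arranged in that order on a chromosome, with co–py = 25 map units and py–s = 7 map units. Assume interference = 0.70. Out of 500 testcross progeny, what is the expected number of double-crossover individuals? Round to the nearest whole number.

3

Map distances give recombination frequencies of 0.250 and 0.070 for the two intervals.
With interference 0.70 (so coincidence = 0.30), expected double-crossover frequency = 0.250 × 0.070 × 0.30 = 0.00525.
Expected number = 0.00525 × 500 = 2.63 ≈ 3.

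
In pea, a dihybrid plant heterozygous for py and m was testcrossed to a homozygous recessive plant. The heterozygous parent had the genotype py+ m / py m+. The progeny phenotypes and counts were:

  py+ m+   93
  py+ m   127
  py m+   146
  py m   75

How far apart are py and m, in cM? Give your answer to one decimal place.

38.1 cM

The recombinant classes are py+ m+ and py m: 93 + 75 = 168.
Recombination frequency = 168/441 = 0.3810 ≈ 38.1%, i.e. 38.1 cM.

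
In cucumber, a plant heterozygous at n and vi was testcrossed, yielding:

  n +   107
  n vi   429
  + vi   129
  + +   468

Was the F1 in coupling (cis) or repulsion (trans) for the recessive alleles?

cis

The two most frequent classes are + + (468) and n vi (429); these are the parental (non-recombinant) types.
So the F1 carried + + on one chromosome and n vi on the other — the recessive alleles are on the same chromosome (cis / coupling).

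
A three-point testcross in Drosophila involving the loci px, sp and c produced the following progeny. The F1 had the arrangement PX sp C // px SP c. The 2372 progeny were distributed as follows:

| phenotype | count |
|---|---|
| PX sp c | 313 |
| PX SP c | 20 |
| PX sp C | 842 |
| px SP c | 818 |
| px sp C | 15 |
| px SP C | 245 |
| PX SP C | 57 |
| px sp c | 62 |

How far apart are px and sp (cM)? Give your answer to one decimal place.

6.5 cM

The two rarest classes, px sp C and PX SP c, are the double crossovers. Comparing them with the parentals, only the px allele has switched, so px is the middle locus and the order is c – px – sp.
Crossovers in the px–sp interval produce the single-crossover classes PX SP C and px sp c (57 + 62 = 119) plus the double crossovers (35).
RF(px–sp) = (119 + 35) / 2372 = 154/2372 = 0.0649 → 6.5 cM.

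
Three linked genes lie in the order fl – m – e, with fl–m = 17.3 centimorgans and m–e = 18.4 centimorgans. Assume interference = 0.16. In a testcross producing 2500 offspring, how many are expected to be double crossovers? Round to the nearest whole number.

Map distances give recombination frequencies of 0.173 and 0.184 for the two intervals.
With interference 0.16 (so coincidence = 0.84), expected double-crossover frequency = 0.173 × 0.184 × 0.84 = 0.02674.
Expected number = 0.02674 × 2500 = 66.85 ≈ 67.

67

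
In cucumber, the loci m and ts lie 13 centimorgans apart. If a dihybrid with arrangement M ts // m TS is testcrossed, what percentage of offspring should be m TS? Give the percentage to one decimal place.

43.5%

A map distance of 13 centimorgans corresponds to a recombination frequency of 0.130.
The F1 is M ts / m TS, so m TS is a parental gamete class with expected frequency (1 − r)/2 = 0.870/2 = 0.4350.
That is 0.4350 = 43.5% of the progeny.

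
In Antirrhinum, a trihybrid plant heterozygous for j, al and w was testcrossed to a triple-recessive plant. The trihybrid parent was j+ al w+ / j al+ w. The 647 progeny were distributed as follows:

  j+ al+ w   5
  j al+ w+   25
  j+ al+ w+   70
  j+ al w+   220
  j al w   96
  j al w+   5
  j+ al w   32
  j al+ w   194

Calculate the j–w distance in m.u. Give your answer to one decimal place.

10.4 m.u.

The two rarest classes, j al w+ and j+ al+ w, are the double crossovers. Comparing them with the parentals, only the j allele has switched, so j is the middle locus and the order is al – j – w.
Crossovers in the j–w interval produce the single-crossover classes j+ al w and j al+ w+ (32 + 25 = 57) plus the double crossovers (10).
RF(j–w) = (57 + 10) / 647 = 67/647 = 0.1036 → 10.4 m.u.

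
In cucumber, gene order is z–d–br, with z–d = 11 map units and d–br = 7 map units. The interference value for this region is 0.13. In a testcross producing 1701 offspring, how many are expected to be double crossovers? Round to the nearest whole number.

Map distances give recombination frequencies of 0.110 and 0.070 for the two intervals.
With interference 0.13 (so coincidence = 0.87), expected double-crossover frequency = 0.110 × 0.070 × 0.87 = 0.00670.
Expected number = 0.00670 × 1701 = 11.39 ≈ 11.

11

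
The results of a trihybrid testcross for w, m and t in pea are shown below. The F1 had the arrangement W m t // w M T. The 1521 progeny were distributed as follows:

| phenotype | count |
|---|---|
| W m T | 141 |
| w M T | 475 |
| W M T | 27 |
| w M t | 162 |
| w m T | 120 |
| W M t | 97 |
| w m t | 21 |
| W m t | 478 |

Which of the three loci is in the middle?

The two rarest classes, w m t and W M T, are the double crossovers. Comparing them with the parentals, only the w allele has switched, so w is the middle locus and the order is m – w – t.

w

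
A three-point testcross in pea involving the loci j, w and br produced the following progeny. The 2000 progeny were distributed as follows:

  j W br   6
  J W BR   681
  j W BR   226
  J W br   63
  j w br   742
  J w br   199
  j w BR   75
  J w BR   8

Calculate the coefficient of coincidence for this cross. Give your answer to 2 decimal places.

0.42

The two most frequent reciprocal classes, j w br and J W BR, are the parental types, so the F1 was j w br / J W BR.
The two rarest classes, j W br and J w BR, are the double crossovers. Comparing them with the parentals, only the w allele has switched, so w is the middle locus and the order is j – w – br.
j–w: (425 + 14)/2000 = 0.2195; w–br: (138 + 14)/2000 = 0.0760.
Expected DCO frequency = 0.2195 × 0.0760 ≈ 0.01668; observed = 14/2000 ≈ 0.00700.
Coefficient of coincidence = 0.00700/0.01668 ≈ 0.42.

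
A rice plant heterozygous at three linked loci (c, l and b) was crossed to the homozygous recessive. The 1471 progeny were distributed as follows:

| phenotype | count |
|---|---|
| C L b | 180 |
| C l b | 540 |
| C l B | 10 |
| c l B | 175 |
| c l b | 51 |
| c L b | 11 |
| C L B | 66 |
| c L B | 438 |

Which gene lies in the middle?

The two most frequent reciprocal classes, c L B and C l b, are the parental types, so the F1 was c L B / C l b.
The two rarest classes, c L b and C l B, are the double crossovers. Comparing them with the parentals, only the b allele has switched, so b is the middle locus and the order is l – b – c.

b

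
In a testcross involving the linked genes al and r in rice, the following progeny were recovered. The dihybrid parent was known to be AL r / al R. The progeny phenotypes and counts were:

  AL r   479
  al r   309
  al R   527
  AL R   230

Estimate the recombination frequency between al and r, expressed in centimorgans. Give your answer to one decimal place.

34.9 centimorgans

The recombinant classes are AL R and al r: 230 + 309 = 539.
Recombination frequency = 539/1545 = 0.3489 ≈ 34.9%, i.e. 34.9 centimorgans.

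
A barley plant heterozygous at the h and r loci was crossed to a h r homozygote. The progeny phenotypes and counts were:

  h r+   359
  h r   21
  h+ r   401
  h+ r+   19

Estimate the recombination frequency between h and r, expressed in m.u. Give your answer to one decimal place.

5.0 m.u.

The two most frequent classes, h+ r (401) and h r+ (359), are the parental types, so the F1 was h+ r / h r+.
The recombinant classes are h+ r+ and h r: 19 + 21 = 40.
Recombination frequency = 40/800 = 0.0500 ≈ 5.0%, i.e. 5.0 m.u.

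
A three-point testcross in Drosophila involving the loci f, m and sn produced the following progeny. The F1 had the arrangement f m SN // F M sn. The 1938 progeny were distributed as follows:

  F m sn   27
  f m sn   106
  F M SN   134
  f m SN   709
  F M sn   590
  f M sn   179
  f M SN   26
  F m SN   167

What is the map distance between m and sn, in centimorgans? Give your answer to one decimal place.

The two rarest classes, f M SN and F m sn, are the double crossovers. Comparing them with the parentals, only the m allele has switched, so m is the middle locus and the order is f – m – sn.
Crossovers in the m–sn interval produce the single-crossover classes f m sn and F M SN (106 + 134 = 240) plus the double crossovers (53).
RF(m–sn) = (240 + 53) / 1938 = 293/1938 = 0.1512 → 15.1 centimorgans.

15.1 centimorgans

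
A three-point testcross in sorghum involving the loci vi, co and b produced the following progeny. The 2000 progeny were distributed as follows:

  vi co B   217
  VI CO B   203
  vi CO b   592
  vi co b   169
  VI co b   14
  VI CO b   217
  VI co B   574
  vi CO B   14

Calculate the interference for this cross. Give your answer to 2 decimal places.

0.70

The two most frequent reciprocal classes, VI co B and vi CO b, are the parental types, so the F1 was VI co B / vi CO b.
The two rarest classes, VI co b and vi CO B, are the double crossovers. Comparing them with the parentals, only the b allele has switched, so b is the middle locus and the order is vi – b – co.
vi–b: (434 + 28)/2000 = 0.2310; b–co: (372 + 28)/2000 = 0.2000.
Expected DCO frequency = 0.2310 × 0.2000 ≈ 0.04620; observed = 28/2000 ≈ 0.01400.
Coefficient of coincidence = 0.01400/0.04620 ≈ 0.30; interference = 1 − 0.30 = 0.70.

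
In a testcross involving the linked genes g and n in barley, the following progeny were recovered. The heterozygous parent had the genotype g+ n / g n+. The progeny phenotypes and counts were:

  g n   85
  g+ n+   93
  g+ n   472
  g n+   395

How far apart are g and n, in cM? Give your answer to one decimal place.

The recombinant classes are g+ n+ and g n: 93 + 85 = 178.
Recombination frequency = 178/1045 = 0.1703 ≈ 17.0%, i.e. 17.0 cM.

17.0 cM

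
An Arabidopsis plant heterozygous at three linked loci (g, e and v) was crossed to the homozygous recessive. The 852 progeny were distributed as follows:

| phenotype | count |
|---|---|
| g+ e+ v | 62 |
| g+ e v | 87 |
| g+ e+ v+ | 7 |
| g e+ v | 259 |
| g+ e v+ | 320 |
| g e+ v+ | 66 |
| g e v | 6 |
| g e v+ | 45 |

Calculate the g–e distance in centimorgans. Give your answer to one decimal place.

The two most frequent reciprocal classes, g+ e v+ and g e+ v, are the parental types, so the F1 was g+ e v+ / g e+ v.
The two rarest classes, g+ e+ v+ and g e v, are the double crossovers. Comparing them with the parentals, only the e allele has switched, so e is the middle locus and the order is g – e – v.
Crossovers in the g–e interval produce the single-crossover classes g e v+ and g+ e+ v (45 + 62 = 107) plus the double crossovers (13).
RF(g–e) = (107 + 13) / 852 = 120/852 = 0.1408 → 14.1 centimorgans.

14.1 centimorgans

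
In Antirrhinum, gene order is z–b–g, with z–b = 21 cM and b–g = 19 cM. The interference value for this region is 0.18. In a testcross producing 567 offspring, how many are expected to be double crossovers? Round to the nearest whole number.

19

Map distances give recombination frequencies of 0.210 and 0.190 for the two intervals.
With interference 0.18 (so coincidence = 0.82), expected double-crossover frequency = 0.210 × 0.190 × 0.82 = 0.03272.
Expected number = 0.03272 × 567 = 18.55 ≈ 19.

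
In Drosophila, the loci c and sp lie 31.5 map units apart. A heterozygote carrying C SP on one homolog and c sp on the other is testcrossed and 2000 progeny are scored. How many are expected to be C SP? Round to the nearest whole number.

A map distance of 31.5 map units corresponds to a recombination frequency of 0.315.
The F1 is C SP / c sp, so C SP is a parental gamete class with expected frequency (1 − r)/2 = 0.685/2 = 0.3425.
Expected number = 0.3425 × 2000 = 685.00 ≈ 685.

685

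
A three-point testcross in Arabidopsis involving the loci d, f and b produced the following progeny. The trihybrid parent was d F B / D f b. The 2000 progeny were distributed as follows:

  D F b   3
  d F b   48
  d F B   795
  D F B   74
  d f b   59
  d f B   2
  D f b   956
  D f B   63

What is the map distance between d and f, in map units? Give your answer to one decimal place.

The two rarest classes, d f B and D F b, are the double crossovers. Comparing them with the parentals, only the f allele has switched, so f is the middle locus and the order is d – f – b.
Crossovers in the d–f interval produce the single-crossover classes D F B and d f b (74 + 59 = 133) plus the double crossovers (5).
RF(d–f) = (133 + 5) / 2000 = 138/2000 = 0.0690 → 6.9 map units.

6.9 map units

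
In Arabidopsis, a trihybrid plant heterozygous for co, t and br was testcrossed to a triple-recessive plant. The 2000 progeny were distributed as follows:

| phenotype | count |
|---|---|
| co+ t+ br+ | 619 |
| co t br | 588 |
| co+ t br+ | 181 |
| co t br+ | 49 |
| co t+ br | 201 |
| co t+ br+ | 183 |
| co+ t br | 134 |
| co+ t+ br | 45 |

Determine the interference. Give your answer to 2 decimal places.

0.04

The two most frequent reciprocal classes, co+ t+ br+ and co t br, are the parental types, so the F1 was co+ t+ br+ / co t br.
The two rarest classes, co+ t+ br and co t br+, are the double crossovers. Comparing them with the parentals, only the br allele has switched, so br is the middle locus and the order is co – br – t.
co–br: (317 + 94)/2000 = 0.2055; br–t: (382 + 94)/2000 = 0.2380.
Expected DCO frequency = 0.2055 × 0.2380 ≈ 0.04891; observed = 94/2000 ≈ 0.04700.
Coefficient of coincidence = 0.04700/0.04891 ≈ 0.96; interference = 1 − 0.96 = 0.04.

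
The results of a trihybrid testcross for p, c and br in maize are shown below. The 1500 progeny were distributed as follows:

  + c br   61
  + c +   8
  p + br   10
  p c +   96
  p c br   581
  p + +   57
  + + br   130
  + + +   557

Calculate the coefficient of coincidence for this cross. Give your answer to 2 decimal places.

The two most frequent reciprocal classes, + + + and p c br, are the parental types, so the F1 was + + + / p c br.
The two rarest classes, + c + and p + br, are the double crossovers. Comparing them with the parentals, only the c allele has switched, so c is the middle locus and the order is p – c – br.
p–c: (118 + 18)/1500 = 0.0907; c–br: (226 + 18)/1500 = 0.1627.
Expected DCO frequency = 0.0907 × 0.1627 ≈ 0.01476; observed = 18/1500 ≈ 0.01200.
Coefficient of coincidence = 0.01200/0.01476 ≈ 0.81.

0.81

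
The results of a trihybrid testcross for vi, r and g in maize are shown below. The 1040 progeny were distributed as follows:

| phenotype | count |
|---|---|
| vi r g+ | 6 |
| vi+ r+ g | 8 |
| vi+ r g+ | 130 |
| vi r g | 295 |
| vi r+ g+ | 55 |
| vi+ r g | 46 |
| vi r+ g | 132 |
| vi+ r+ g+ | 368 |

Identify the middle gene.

g

The two most frequent reciprocal classes, vi r g and vi+ r+ g+, are the parental types, so the F1 was vi r g / vi+ r+ g+.
The two rarest classes, vi r g+ and vi+ r+ g, are the double crossovers. Comparing them with the parentals, only the g allele has switched, so g is the middle locus and the order is vi – g – r.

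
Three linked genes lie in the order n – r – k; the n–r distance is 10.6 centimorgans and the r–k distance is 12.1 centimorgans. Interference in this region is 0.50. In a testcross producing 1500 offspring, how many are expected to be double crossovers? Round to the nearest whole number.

Map distances give recombination frequencies of 0.106 and 0.121 for the two intervals.
With interference 0.50 (so coincidence = 0.50), expected double-crossover frequency = 0.106 × 0.121 × 0.50 = 0.00641.
Expected number = 0.00641 × 1500 = 9.62 ≈ 10.

10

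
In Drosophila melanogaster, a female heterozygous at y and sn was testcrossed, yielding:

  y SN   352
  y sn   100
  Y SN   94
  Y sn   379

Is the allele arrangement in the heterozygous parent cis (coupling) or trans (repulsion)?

The two most frequent classes are Y sn (379) and y SN (352); these are the parental (non-recombinant) types.
So the F1 carried Y sn on one chromosome and y SN on the other — the recessive alleles are on opposite chromosomes (trans / repulsion).

trans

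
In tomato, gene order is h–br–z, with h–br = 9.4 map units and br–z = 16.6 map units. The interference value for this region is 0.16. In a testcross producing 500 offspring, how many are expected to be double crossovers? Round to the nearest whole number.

7

Map distances give recombination frequencies of 0.094 and 0.166 for the two intervals.
With interference 0.16 (so coincidence = 0.84), expected double-crossover frequency = 0.094 × 0.166 × 0.84 = 0.01311.
Expected number = 0.01311 × 500 = 6.55 ≈ 7.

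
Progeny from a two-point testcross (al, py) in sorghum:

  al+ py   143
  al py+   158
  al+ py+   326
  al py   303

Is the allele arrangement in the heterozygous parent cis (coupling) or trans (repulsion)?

cis

The two most frequent classes are al+ py+ (326) and al py (303); these are the parental (non-recombinant) types.
So the F1 carried al+ py+ on one chromosome and al py on the other — the recessive alleles are on the same chromosome (cis / coupling).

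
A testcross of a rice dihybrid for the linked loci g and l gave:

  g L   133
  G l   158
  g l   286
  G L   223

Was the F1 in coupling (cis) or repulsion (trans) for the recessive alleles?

cis

The two most frequent classes are G L (223) and g l (286); these are the parental (non-recombinant) types.
So the F1 carried G L on one chromosome and g l on the other — the recessive alleles are on the same chromosome (cis / coupling).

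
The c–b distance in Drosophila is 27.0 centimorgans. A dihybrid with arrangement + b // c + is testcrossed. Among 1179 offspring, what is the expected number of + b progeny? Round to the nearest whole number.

A map distance of 27.0 centimorgans corresponds to a recombination frequency of 0.270.
The F1 is + b / c +, so + b is a parental gamete class with expected frequency (1 − r)/2 = 0.730/2 = 0.3650.
Expected number = 0.3650 × 1179 = 430.33 ≈ 430.

430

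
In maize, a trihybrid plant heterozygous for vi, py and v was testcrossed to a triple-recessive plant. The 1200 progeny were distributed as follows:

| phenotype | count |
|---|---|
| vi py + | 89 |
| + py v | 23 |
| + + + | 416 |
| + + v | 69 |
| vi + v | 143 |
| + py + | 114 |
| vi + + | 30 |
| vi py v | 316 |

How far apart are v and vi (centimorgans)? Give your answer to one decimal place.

The two most frequent reciprocal classes, vi py v and + + +, are the parental types, so the F1 was vi py v / + + +.
The two rarest classes, + py v and vi + +, are the double crossovers. Comparing them with the parentals, only the vi allele has switched, so vi is the middle locus and the order is py – vi – v.
Crossovers in the vi–v interval produce the single-crossover classes vi py + and + + v (89 + 69 = 158) plus the double crossovers (53).
RF(vi–v) = (158 + 53) / 1200 = 211/1200 = 0.1758 → 17.6 centimorgans.

17.6 centimorgans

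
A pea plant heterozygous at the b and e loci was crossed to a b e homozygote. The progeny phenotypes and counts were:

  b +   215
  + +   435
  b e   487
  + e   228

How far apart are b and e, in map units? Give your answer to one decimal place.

32.5 map units

The two most frequent classes, + + (435) and b e (487), are the parental types, so the F1 was + + / b e.
The recombinant classes are + e and b +: 228 + 215 = 443.
Recombination frequency = 443/1365 = 0.3245 ≈ 32.5%, i.e. 32.5 map units.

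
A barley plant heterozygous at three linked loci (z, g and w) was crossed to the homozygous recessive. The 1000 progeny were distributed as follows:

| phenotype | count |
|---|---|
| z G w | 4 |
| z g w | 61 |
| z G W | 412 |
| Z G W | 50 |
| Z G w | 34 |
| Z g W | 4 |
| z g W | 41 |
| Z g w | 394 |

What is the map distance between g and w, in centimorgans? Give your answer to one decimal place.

The two most frequent reciprocal classes, z G W and Z g w, are the parental types, so the F1 was z G W / Z g w.
The two rarest classes, z G w and Z g W, are the double crossovers. Comparing them with the parentals, only the w allele has switched, so w is the middle locus and the order is g – w – z.
Crossovers in the g–w interval produce the single-crossover classes z g W and Z G w (41 + 34 = 75) plus the double crossovers (8).
RF(g–w) = (75 + 8) / 1000 = 83/1000 = 0.0830 → 8.3 centimorgans.

8.3 centimorgans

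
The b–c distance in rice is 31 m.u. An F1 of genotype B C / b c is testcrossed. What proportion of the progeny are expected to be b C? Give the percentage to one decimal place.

A map distance of 31 m.u. corresponds to a recombination frequency of 0.310.
The F1 is B C / b c, so b C is a recombinant gamete class with expected frequency r/2 = 0.310/2 = 0.1550.
That is 0.1550 = 15.5% of the progeny.

15.5%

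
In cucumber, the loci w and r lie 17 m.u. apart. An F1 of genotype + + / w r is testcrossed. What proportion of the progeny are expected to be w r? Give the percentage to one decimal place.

41.5%

A map distance of 17 m.u. corresponds to a recombination frequency of 0.170.
The F1 is + + / w r, so w r is a parental gamete class with expected frequency (1 − r)/2 = 0.830/2 = 0.4150.
That is 0.4150 = 41.5% of the progeny.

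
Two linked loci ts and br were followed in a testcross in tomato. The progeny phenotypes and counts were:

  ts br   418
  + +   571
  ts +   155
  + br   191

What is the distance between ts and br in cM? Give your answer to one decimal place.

25.9 cM

The two most frequent classes, + + (571) and ts br (418), are the parental types, so the F1 was + + / ts br.
The recombinant classes are + br and ts +: 191 + 155 = 346.
Recombination frequency = 346/1335 = 0.2592 ≈ 25.9%, i.e. 25.9 cM.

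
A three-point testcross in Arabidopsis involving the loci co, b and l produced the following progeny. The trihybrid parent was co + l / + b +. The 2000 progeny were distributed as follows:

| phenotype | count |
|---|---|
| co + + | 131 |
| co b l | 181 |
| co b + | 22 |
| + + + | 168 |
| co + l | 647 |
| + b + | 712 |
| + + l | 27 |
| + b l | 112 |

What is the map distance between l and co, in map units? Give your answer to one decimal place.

The two rarest classes, + + l and co b +, are the double crossovers. Comparing them with the parentals, only the co allele has switched, so co is the middle locus and the order is l – co – b.
Crossovers in the l–co interval produce the single-crossover classes co + + and + b l (131 + 112 = 243) plus the double crossovers (49).
RF(l–co) = (243 + 49) / 2000 = 292/2000 = 0.1460 → 14.6 map units.

14.6 map units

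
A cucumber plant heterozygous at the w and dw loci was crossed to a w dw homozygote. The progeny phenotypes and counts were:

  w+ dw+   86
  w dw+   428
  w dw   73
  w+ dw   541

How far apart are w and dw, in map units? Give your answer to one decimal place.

14.1 map units

The two most frequent classes, w+ dw (541) and w dw+ (428), are the parental types, so the F1 was w+ dw / w dw+.
The recombinant classes are w+ dw+ and w dw: 86 + 73 = 159.
Recombination frequency = 159/1128 = 0.1410 ≈ 14.1%, i.e. 14.1 map units.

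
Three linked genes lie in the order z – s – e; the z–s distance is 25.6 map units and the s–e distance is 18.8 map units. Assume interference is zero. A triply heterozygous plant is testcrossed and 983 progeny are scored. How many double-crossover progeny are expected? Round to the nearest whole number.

47

Map distances give recombination frequencies of 0.256 and 0.188 for the two intervals.
With no interference, expected double-crossover frequency = 0.256 × 0.188 = 0.04813.
Expected number = 0.04813 × 983 = 47.31 ≈ 47.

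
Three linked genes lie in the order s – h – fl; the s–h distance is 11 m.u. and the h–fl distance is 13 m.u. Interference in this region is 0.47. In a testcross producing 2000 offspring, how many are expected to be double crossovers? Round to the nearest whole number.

Map distances give recombination frequencies of 0.110 and 0.130 for the two intervals.
With interference 0.47 (so coincidence = 0.53), expected double-crossover frequency = 0.110 × 0.130 × 0.53 = 0.00758.
Expected number = 0.00758 × 2000 = 15.16 ≈ 15.

15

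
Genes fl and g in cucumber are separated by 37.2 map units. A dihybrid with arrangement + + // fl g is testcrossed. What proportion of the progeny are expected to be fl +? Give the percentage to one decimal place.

A map distance of 37.2 map units corresponds to a recombination frequency of 0.372.
The F1 is + + / fl g, so fl + is a recombinant gamete class with expected frequency r/2 = 0.372/2 = 0.1860.
That is 0.1860 = 18.6% of the progeny.

18.6%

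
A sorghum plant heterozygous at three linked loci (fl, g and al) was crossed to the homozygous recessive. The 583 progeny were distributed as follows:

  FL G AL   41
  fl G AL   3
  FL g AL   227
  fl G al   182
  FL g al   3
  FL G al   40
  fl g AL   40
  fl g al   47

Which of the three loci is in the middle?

The two most frequent reciprocal classes, fl G al and FL g AL, are the parental types, so the F1 was fl G al / FL g AL.
The two rarest classes, fl G AL and FL g al, are the double crossovers. Comparing them with the parentals, only the al allele has switched, so al is the middle locus and the order is g – al – fl.

al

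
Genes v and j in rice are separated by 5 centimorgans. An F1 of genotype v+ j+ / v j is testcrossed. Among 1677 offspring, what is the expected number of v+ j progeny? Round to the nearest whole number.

A map distance of 5 centimorgans corresponds to a recombination frequency of 0.050.
The F1 is v+ j+ / v j, so v+ j is a recombinant gamete class with expected frequency r/2 = 0.050/2 = 0.0250.
Expected number = 0.0250 × 1677 = 41.93 ≈ 42.

42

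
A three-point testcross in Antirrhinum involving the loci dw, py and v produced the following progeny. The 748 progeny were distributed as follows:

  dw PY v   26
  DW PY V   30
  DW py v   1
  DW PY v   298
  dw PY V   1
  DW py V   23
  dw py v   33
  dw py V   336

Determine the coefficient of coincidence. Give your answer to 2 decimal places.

The two most frequent reciprocal classes, DW PY v and dw py V, are the parental types, so the F1 was DW PY v / dw py V.
The two rarest classes, DW py v and dw PY V, are the double crossovers. Comparing them with the parentals, only the py allele has switched, so py is the middle locus and the order is dw – py – v.
dw–py: (49 + 2)/748 = 0.0682; py–v: (63 + 2)/748 = 0.0869.
Expected DCO frequency = 0.0682 × 0.0869 ≈ 0.00593; observed = 2/748 ≈ 0.00267.
Coefficient of coincidence = 0.00267/0.00593 ≈ 0.45.

0.45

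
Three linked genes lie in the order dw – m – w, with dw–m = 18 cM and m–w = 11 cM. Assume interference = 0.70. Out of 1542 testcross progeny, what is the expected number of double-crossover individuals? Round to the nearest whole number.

9

Map distances give recombination frequencies of 0.180 and 0.110 for the two intervals.
With interference 0.70 (so coincidence = 0.30), expected double-crossover frequency = 0.180 × 0.110 × 0.30 = 0.00594.
Expected number = 0.00594 × 1542 = 9.16 ≈ 9.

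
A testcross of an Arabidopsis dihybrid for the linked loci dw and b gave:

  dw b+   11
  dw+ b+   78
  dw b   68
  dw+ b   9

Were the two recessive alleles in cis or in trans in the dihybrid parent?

cis

The two most frequent classes are dw+ b+ (78) and dw b (68); these are the parental (non-recombinant) types.
So the F1 carried dw+ b+ on one chromosome and dw b on the other — the recessive alleles are on the same chromosome (cis / coupling).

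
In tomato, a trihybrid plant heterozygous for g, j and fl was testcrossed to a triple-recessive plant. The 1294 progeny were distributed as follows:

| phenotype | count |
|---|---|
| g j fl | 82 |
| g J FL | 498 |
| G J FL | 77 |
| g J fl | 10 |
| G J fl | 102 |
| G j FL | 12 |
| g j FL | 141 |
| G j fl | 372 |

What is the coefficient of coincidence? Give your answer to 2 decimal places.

The two most frequent reciprocal classes, g J FL and G j fl, are the parental types, so the F1 was g J FL / G j fl.
The two rarest classes, g J fl and G j FL, are the double crossovers. Comparing them with the parentals, only the fl allele has switched, so fl is the middle locus and the order is g – fl – j.
g–fl: (159 + 22)/1294 = 0.1399; fl–j: (243 + 22)/1294 = 0.2048.
Expected DCO frequency = 0.1399 × 0.2048 ≈ 0.02865; observed = 22/1294 ≈ 0.01700.
Coefficient of coincidence = 0.01700/0.02865 ≈ 0.59.

0.59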